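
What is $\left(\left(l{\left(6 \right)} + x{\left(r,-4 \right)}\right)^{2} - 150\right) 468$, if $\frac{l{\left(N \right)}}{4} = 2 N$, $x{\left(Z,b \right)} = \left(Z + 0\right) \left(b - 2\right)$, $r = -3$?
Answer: $1968408$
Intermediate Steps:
$x{\left(Z,b \right)} = Z \left(-2 + b\right)$
$l{\left(N \right)} = 8 N$ ($l{\left(N \right)} = 4 \cdot 2 N = 8 N$)
$\left(\left(l{\left(6 \right)} + x{\left(r,-4 \right)}\right)^{2} - 150\right) 468 = \left(\left(8 \cdot 6 - 3 \left(-2 - 4\right)\right)^{2} - 150\right) 468 = \left(\left(48 - -18\right)^{2} - 150\right) 468 = \left(\left(48 + 18\right)^{2} - 150\right) 468 = \left(66^{2} - 150\right) 468 = \left(4356 - 150\right) 468 = 4206 \cdot 468 = 1968408$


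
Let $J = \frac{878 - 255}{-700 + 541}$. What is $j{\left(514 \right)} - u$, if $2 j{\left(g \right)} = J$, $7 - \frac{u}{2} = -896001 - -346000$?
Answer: $- \frac{349805711}{318} \approx -1.1 \cdot 10^{6}$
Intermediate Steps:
$J = - \frac{623}{159}$ ($J = \frac{623}{-159} = 623 \left(- \frac{1}{159}\right) = - \frac{623}{159} \approx -3.9182$)
$u = 1100016$ ($u = 14 - 2 \left(-896001 - -346000\right) = 14 - 2 \left(-896001 + 346000\right) = 14 - -1100002 = 14 + 1100002 = 1100016$)
$j{\left(g \right)} = - \frac{623}{318}$ ($j{\left(g \right)} = \frac{1}{2} \left(- \frac{623}{159}\right) = - \frac{623}{318}$)
$j{\left(514 \right)} - u = - \frac{623}{318} - 1100016 = - \frac{349805711}{318}$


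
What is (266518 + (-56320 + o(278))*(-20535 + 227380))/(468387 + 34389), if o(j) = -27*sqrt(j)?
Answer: -1941540647/83796 - 620535*sqrt(278)/55864 ≈ -23355.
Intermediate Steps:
(266518 + (-56320 + o(278))*(-20535 + 227380))/(468387 + 34389) = (266518 + (-56320 - 27*sqrt(278))*(-20535 + 227380))/(468387 + 34389) = (266518 + (-56320 - 27*sqrt(278))*206845)/502776 = (266518 + (-11649510400 - 5584815*sqrt(278)))*(1/502776) = (-11649243882 - 5584815*sqrt(278))*(1/502776) = -1941540647/83796 - 620535*sqrt(278)/55864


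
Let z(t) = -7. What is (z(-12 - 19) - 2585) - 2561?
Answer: -5153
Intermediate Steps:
(z(-12 - 19) - 2585) - 2561 = (-7 - 2585) - 2561 = -2592 - 2561 = -5153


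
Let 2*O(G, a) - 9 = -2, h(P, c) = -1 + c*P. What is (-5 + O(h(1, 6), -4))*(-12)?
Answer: 18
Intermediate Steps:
h(P, c) = -1 + P*c
O(G, a) = 7/2 (O(G, a) = 9/2 + (1/2)*(-2) = 9/2 - 1 = 7/2)
(-5 + O(h(1, 6), -4))*(-12) = (-5 + 7/2)*(-12) = -3/2*(-12) = 18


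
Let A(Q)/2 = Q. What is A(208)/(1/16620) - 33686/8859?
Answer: 61250383594/8859 ≈ 6.9139e+6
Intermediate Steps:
A(Q) = 2*Q
A(208)/(1/16620) - 33686/8859 = (2*208)/(1/16620) - 33686/8859 = 416/(1/16620) - 33686*1/8859 = 416*16620 - 33686/8859 = 6913920 - 33686/8859 = 61250383594/8859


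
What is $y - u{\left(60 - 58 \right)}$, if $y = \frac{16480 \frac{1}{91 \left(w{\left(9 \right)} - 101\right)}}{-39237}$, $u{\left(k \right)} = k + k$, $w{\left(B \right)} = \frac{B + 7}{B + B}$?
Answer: $- \frac{4289391716}{1072360289} \approx -4.0$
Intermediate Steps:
$w{\left(B \right)} = \frac{7 + B}{2 B}$
$u{\left(k \right)} = 2 k$
$y = \frac{49440}{1072360289}$ ($y = \frac{16480 \frac{1}{91 \left(\frac{7 + 9}{2 \cdot 9} - 101\right)}}{-39237} = \frac{16480}{91 \left(\frac{1}{2} \cdot \frac{1}{9} \cdot 16 - 101\right)} \left(- \frac{1}{39237}\right) = \frac{16480}{91 \left(\frac{8}{9} - 101\right)} \left(- \frac{1}{39237}\right) = \frac{16480}{91 \left(- \frac{901}{9}\right)} \left(- \frac{1}{39237}\right) = \frac{16480}{- \frac{81991}{9}} \left(- \frac{1}{39237}\right) = 16480 \left(- \frac{9}{81991}\right) \left(- \frac{1}{39237}\right) = \left(- \frac{148320}{81991}\right) \left(- \frac{1}{39237}\right) = \frac{49440}{1072360289} \approx 4.6104 \cdot 10^{-5}$)
$y - u{\left(60 - 58 \right)} = \frac{49440}{1072360289} - 2 \left(60 - 58\right) = \frac{49440}{1072360289} - 2 \cdot 2 = \frac{49440}{1072360289} - 4 = - \frac{4289391716}{1072360289}$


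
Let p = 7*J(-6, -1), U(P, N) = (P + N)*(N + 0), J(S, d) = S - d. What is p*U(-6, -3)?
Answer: -945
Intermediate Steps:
U(P, N) = N*(N + P) (U(P, N) = (N + P)*N = N*(N + P))
p = -35 (p = 7*(-6 - 1*(-1)) = 7*(-6 + 1) = 7*(-5) = -35)
p*U(-6, -3) = -(-105)*(-3 - 6) = -(-105)*(-9) = -35*27 = -945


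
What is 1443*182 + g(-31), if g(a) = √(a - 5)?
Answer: 262626 + 6*I ≈ 2.6263e+5 + 6.0*I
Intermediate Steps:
g(a) = √(-5 + a)
1443*182 + g(-31) = 1443*182 + √(-5 - 31) = 262626 + √(-36) = 262626 + 6*I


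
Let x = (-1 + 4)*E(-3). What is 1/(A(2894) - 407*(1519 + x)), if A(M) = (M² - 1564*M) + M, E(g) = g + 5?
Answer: 1/3231239 ≈ 3.0948e-7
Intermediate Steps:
E(g) = 5 + g
A(M) = M² - 1563*M
x = 6 (x = (-1 + 4)*(5 - 3) = 3*2 = 6)
1/(A(2894) - 407*(1519 + x)) = 1/(2894*(-1563 + 2894) - 407*(1519 + 6)) = 1/(2894*1331 - 407*1525) = 1/(3851914 - 620675) = 1/3231239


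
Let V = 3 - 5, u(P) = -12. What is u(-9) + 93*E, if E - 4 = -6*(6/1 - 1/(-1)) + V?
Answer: -3732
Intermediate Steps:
V = -2
E = -40 (E = 4 + (-6*(6/1 - 1/(-1)) - 2) = 4 + (-6*(6*1 - 1*(-1)) - 2) = 4 + (-6*(6 + 1) - 2) = 4 + (-6*7 - 2) = 4 + (-42 - 2) = 4 - 44 = -40)
u(-9) + 93*E = -12 + 93*(-40) = -12 - 3720 = -3732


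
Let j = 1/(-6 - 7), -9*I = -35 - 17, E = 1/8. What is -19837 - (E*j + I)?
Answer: -18572831/936 ≈ -19843.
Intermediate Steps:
E = 1/8 ≈ 0.12500
I = 52/9 (I = -(-35 - 17)/9 = -1/9*(-52) = 52/9 ≈ 5.7778)
j = -1/13 (j = 1/(-13) = -1/13 ≈ -0.076923)
-19837 - (E*j + I) = -19837 - ((1/8)*(-1/13) + 52/9) = -19837 - (-1/104 + 52/9) = -19837 - 1*5399/936 = -19837 - 5399/936 = -18572831/936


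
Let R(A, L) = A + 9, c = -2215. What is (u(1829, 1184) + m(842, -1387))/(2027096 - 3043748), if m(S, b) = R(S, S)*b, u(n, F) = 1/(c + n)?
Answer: 455610083/392427672 ≈ 1.1610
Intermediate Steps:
R(A, L) = 9 + A
u(n, F) = 1/(-2215 + n)
m(S, b) = b*(9 + S) (m(S, b) = (9 + S)*b = b*(9 + S))
(u(1829, 1184) + m(842, -1387))/(2027096 - 3043748) = (1/(-2215 + 1829) - 1387*(9 + 842))/(2027096 - 3043748) = (1/(-386) - 1387*851)/(-1016652) = (-1/386 - 1180337)*(-1/1016652) = -455610083/386*(-1/1016652) = 455610083/392427672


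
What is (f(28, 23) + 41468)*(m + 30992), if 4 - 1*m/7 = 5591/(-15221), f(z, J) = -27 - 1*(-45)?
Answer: 19589463391702/15221 ≈ 1.2870e+9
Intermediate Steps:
f(z, J) = 18 (f(z, J) = -27 + 45 = 18)
m = 465325/15221 (m = 28 - 39137/(-15221) = 28 - 39137*(-1)/15221 = 28 - 7*(-5591/15221) = 28 + 39137/15221 = 465325/15221 ≈ 30.571)
(f(28, 23) + 41468)*(m + 30992) = (18 + 41468)*(465325/15221 + 30992) = 41486*(472194557/15221) = 19589463391702/15221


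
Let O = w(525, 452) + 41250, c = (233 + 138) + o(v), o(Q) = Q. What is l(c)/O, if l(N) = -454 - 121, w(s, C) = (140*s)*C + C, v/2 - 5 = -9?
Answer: -575/33263702 ≈ -1.7286e-5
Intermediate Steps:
v = -8 (v = 10 + 2*(-9) = 10 - 18 = -8)
w(s, C) = C + 140*C*s (w(s, C) = 140*C*s + C = C + 140*C*s)
c = 363 (c = (233 + 138) - 8 = 371 - 8 = 363)
O = 33263702 (O = 452*(1 + 140*525) + 41250 = 452*(1 + 73500) + 41250 = 452*73501 + 41250 = 33222452 + 41250 = 33263702)
l(N) = -575
l(c)/O = -575/33263702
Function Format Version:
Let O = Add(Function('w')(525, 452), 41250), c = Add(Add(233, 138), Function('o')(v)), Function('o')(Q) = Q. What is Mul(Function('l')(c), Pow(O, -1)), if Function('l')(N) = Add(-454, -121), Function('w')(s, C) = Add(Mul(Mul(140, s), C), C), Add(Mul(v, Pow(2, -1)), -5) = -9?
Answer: Rational(-575, 33263702) ≈ -1.7286e-5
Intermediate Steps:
v = -8 (v = Add(10, Mul(2, -9)) = Add(10, -18) = -8)
Function('w')(s, C) = Add(C, Mul(140, C, s)) (Function('w')(s, C) = Add(Mul(140, C, s), C) = Add(C, Mul(140, C, s)))
c = 363 (c = Add(Add(233, 138), -8) = Add(371, -8) = 363)
O = 33263702 (O = Add(Mul(452, Add(1, Mul(140, 525))), 41250) = Add(Mul(452, Add(1, 73500)), 41250) = Add(Mul(452, 73501), 41250) = Add(33222452, 41250) = 33263702)
Function('l')(N) = -575
Mul(Function('l')(c), Pow(O, -1)) = Mul(-575, Pow(33263702, -1)) = Mul(-575, Rational(1, 33263702)) = Rational(-575, 33263702)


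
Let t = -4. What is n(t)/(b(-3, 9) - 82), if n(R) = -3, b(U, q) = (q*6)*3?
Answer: -3/80 ≈ -0.037500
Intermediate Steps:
b(U, q) = 18*q (b(U, q) = (6*q)*3 = 18*q)
n(t)/(b(-3, 9) - 82) = -3/(18*9 - 82) = -3/(162 - 82) = -3/80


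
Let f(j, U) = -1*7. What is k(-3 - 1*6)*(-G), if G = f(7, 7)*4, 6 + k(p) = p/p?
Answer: -140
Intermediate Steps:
k(p) = -5 (k(p) = -6 + p/p = -6 + 1 = -5)
f(j, U) = -7
G = -28 (G = -7*4 = -28)
k(-3 - 1*6)*(-G) = -(-5)*(-28) = -5*28 = -140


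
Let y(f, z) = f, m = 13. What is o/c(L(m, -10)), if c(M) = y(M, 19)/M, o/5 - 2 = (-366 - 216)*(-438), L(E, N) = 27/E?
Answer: 1274590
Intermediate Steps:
o = 1274590 (o = 10 + 5*((-366 - 216)*(-438)) = 10 + 5*(-582*(-438)) = 10 + 5*254916 = 10 + 1274580 = 1274590)
c(M) = 1 (c(M) = M/M = 1)
o/c(L(m, -10)) = 1274590/1 = 1274590*1 = 1274590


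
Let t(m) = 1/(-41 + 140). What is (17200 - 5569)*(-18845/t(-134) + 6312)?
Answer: -21626018433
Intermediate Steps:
t(m) = 1/99
(17200 - 5569)*(-18845/t(-134) + 6312) = (17200 - 5569)*(-18845/1/99 + 6312) = 11631*(-18845*99 + 6312) = 11631*(-1865655 + 6312) = 11631*(-1859343) = -21626018433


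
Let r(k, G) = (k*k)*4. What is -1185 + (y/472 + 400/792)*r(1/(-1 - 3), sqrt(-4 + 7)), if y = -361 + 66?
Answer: -3754175/3168 ≈ -1185.0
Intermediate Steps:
y = -295
r(k, G) = 4*k**2 (r(k, G) = k**2*4 = 4*k**2)
-1185 + (y/472 + 400/792)*r(1/(-1 - 3), sqrt(-4 + 7)) = -1185 + (-295/472 + 400/792)*(4*(1/(-1 - 3))**2) = -1185 + (-295*1/472 + 400*(1/792))*(4*(1/(-4))**2) = -1185 + (-5/8 + 50/99)*(4*(-1/4)**2) = -1185 - 95/(198*16) = -1185 - 95/792*1/4 = -1185 - 95/3168 = -3754175/3168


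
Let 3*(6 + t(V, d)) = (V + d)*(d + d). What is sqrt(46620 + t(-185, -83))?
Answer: sqrt(552990)/3 ≈ 247.88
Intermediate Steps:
t(V, d) = -6 + 2*d*(V + d)/3 (t(V, d) = -6 + ((V + d)*(d + d))/3 = -6 + ((V + d)*(2*d))/3 = -6 + (2*d*(V + d))/3 = -6 + 2*d*(V + d)/3)
sqrt(46620 + t(-185, -83)) = sqrt(46620 + (-6 + (2/3)*(-83)**2 + (2/3)*(-185)*(-83))) = sqrt(46620 + (-6 + (2/3)*6889 + 30710/3)) = sqrt(46620 + (-6 + 13778/3 + 30710/3)) = sqrt(46620 + 44470/3) = sqrt(184330/3) = sqrt(552990)/3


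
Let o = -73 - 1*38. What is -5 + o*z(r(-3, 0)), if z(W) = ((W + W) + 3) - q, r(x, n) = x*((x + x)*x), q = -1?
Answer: 11539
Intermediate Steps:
r(x, n) = 2*x³ (r(x, n) = x*((2*x)*x) = x*(2*x²) = 2*x³)
z(W) = 4 + 2*W (z(W) = ((W + W) + 3) - 1*(-1) = (2*W + 3) + 1 = (3 + 2*W) + 1 = 4 + 2*W)
o = -111 (o = -73 - 38 = -111)
-5 + o*z(r(-3, 0)) = -5 - 111*(4 + 2*(2*(-3)³)) = -5 - 111*(4 + 2*(2*(-27))) = -5 - 111*(4 + 2*(-54)) = -5 - 111*(4 - 108) = -5 - 111*(-104) = -5 + 11544 = 11539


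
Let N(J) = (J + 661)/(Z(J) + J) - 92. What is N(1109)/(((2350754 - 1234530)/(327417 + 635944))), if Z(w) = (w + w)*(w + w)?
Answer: -72685020030371/915421441632 ≈ -79.401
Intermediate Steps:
Z(w) = 4*w² (Z(w) = (2*w)*(2*w) = 4*w²)
N(J) = -92 + (661 + J)/(J + 4*J²) (N(J) = (J + 661)/(4*J² + J) - 92 = (661 + J)/(J + 4*J²) - 92 = -92 + (661 + J)/(J + 4*J²))
N(1109)/(((2350754 - 1234530)/(327417 + 635944))) = ((661 - 368*1109² - 91*1109)/(1109*(1 + 4*1109)))/(((2350754 - 1234530)/(327417 + 635944))) = ((661 - 368*1229881 - 100919)/(1109*(1 + 4436)))/((1116224/963361)) = ((1/1109)*(661 - 452596208 - 100919)/4437)/((1116224*(1/963361))) = ((1/1109)*(1/4437)*(-452696466))/(1116224/963361) = -150898822/1640211*963361/1116224 = -72685020030371/915421441632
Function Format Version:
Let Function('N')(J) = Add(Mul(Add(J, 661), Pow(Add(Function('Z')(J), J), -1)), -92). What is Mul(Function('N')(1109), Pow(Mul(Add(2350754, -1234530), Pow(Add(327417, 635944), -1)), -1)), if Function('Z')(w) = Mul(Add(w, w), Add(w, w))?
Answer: Rational(-72685020030371, 915421441632) ≈ -79.401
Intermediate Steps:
Function('Z')(w) = Mul(4, Pow(w, 2)) (Function('Z')(w) = Mul(Mul(2, w), Mul(2, w)) = Mul(4, Pow(w, 2)))
Function('N')(J) = Add(-92, Mul(Pow(Add(J, Mul(4, Pow(J, 2))), -1), Add(661, J))) (Function('N')(J) = Add(Mul(Add(J, 661), Pow(Add(Mul(4, Pow(J, 2)), J), -1)), -92) = Add(Mul(Add(661, J), Pow(Add(J, Mul(4, Pow(J, 2))), -1)), -92) = Add(Mul(Pow(Add(J, Mul(4, Pow(J, 2))), -1), Add(661, J)), -92) = Add(-92, Mul(Pow(Add(J, Mul(4, Pow(J, 2))), -1), Add(661, J))))
Mul(Function('N')(1109), Pow(Mul(Add(2350754, -1234530), Pow(Add(327417, 635944), -1)), -1)) = Mul(Mul(Pow(1109, -1), Pow(Add(1, Mul(4, 1109)), -1), Add(661, Mul(-368, Pow(1109, 2)), Mul(-91, 1109))), Pow(Mul(Add(2350754, -1234530), Pow(Add(327417, 635944), -1)), -1)) = Mul(Mul(Rational(1, 1109), Pow(Add(1, 4436), -1), Add(661, Mul(-368, 1229881), -100919)), Pow(Mul(1116224, Pow(963361, -1)), -1)) = Mul(Mul(Rational(1, 1109), Pow(4437, -1), Add(661, -452596208, -100919)), Pow(Mul(1116224, Rational(1, 963361)), -1)) = Mul(Mul(Rational(1, 1109), Rational(1, 4437), -452696466), Pow(Rational(1116224, 963361), -1)) = Mul(Rational(-150898822, 1640211), Rational(963361, 1116224)) = Rational(-72685020030371, 915421441632)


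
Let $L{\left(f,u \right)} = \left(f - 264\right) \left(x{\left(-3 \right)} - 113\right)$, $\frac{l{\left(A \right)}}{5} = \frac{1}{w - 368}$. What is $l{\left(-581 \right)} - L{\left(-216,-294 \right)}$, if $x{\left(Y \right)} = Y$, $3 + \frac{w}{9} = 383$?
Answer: $- \frac{169935355}{3052} \approx -55680.0$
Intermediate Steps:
$w = 3420$ ($w = -27 + 9 \cdot 383 = -27 + 3447 = 3420$)
$l{\left(A \right)} = \frac{5}{3052}$ ($l{\left(A \right)} = \frac{5}{3420 - 368} = \frac{5}{3052}$)
$L{\left(f,u \right)} = 30624 - 116 f$ ($L{\left(f,u \right)} = \left(f - 264\right) \left(-3 - 113\right) = \left(-264 + f\right) \left(-116\right) = 30624 - 116 f$)
$l{\left(-581 \right)} - L{\left(-216,-294 \right)} = \frac{5}{3052} - \left(30624 - -25056\right) = \frac{5}{3052} - \left(30624 + 25056\right) = \frac{5}{3052} - 55680 = - \frac{169935355}{3052}$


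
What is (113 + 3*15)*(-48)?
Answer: -7584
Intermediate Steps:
(113 + 3*15)*(-48) = (113 + 45)*(-48) = 158*(-48) = -7584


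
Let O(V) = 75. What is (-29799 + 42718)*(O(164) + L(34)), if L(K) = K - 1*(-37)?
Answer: 1886174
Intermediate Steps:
L(K) = 37 + K (L(K) = K + 37 = 37 + K)
(-29799 + 42718)*(O(164) + L(34)) = (-29799 + 42718)*(75 + (37 + 34)) = 12919*(75 + 71) = 12919*146 = 1886174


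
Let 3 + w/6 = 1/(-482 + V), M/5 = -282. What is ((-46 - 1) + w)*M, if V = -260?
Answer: 34006380/371 ≈ 91661.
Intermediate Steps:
M = -1410 (M = 5*(-282) = -1410)
w = -6681/371 (w = -18 + 6/(-482 - 260) = -18 + 6/(-742) = -18 + 6*(-1/742) = -18 - 3/371 = -6681/371 ≈ -18.008)
((-46 - 1) + w)*M = ((-46 - 1) - 6681/371)*(-1410) = (-47 - 6681/371)*(-1410) = -24118/371*(-1410) = 34006380/371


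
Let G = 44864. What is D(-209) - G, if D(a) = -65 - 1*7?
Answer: -44936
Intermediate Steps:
D(a) = -72 (D(a) = -65 - 7 = -72)
D(-209) - G = -72 - 1*44864 = -72 - 44864 = -44936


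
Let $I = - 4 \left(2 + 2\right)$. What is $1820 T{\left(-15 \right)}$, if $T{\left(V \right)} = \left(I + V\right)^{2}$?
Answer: $1749020$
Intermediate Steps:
$I = -16$ ($I = \left(-4\right) 4 = -16$)
$T{\left(V \right)} = \left(-16 + V\right)^{2}$
$1820 T{\left(-15 \right)} = 1820 \left(-16 - 15\right)^{2} = 1820 \left(-31\right)^{2} = 1820 \cdot 961 = 1749020$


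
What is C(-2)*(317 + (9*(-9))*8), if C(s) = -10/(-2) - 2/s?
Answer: -1986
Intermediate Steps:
C(s) = 5 - 2/s (C(s) = -10*(-½) - 2/s = 5 - 2/s)
C(-2)*(317 + (9*(-9))*8) = (5 - 2/(-2))*(317 + (9*(-9))*8) = (5 - 2*(-½))*(317 - 81*8) = (5 + 1)*(317 - 648) = 6*(-331) = -1986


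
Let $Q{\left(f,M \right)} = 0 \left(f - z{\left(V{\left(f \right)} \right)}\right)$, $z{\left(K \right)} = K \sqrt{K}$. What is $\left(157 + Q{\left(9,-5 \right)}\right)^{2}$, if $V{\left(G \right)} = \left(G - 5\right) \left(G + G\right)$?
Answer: $24649$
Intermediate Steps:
$V{\left(G \right)} = 2 G \left(-5 + G\right)$ ($V{\left(G \right)} = \left(-5 + G\right) 2 G = 2 G \left(-5 + G\right)$)
$z{\left(K \right)} = K^{\frac{3}{2}}$
$Q{\left(f,M \right)} = 0$ ($Q{\left(f,M \right)} = 0 \left(f - \left(2 f \left(-5 + f\right)\right)^{\frac{3}{2}}\right) = 0 \left(f - 2 \sqrt{2} \left(f \left(-5 + f\right)\right)^{\frac{3}{2}}\right) = 0$)
$\left(157 + Q{\left(9,-5 \right)}\right)^{2} = \left(157 + 0\right)^{2} = 157^{2} = 24649$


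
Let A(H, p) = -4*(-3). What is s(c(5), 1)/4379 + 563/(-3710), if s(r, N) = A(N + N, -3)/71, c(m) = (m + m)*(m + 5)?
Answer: -174997247/1153472390 ≈ -0.15171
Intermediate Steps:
A(H, p) = 12
c(m) = 2*m*(5 + m) (c(m) = (2*m)*(5 + m) = 2*m*(5 + m))
s(r, N) = 12/71
s(c(5), 1)/4379 + 563/(-3710) = (12/71)/4379 + 563/(-3710) = (12/71)*(1/4379) + 563*(-1/3710) = 12/310909 - 563/3710 = -174997247/1153472390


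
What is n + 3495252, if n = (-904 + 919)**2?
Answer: 3495477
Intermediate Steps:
n = 225 (n = 15**2 = 225)
n + 3495252 = 225 + 3495252 = 3495477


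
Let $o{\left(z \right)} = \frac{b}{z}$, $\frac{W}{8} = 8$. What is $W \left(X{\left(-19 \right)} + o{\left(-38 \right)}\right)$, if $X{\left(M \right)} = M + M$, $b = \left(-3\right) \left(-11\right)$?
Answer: $- \frac{47264}{19} \approx -2487.6$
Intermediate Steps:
$W = 64$ ($W = 8 \cdot 8 = 64$)
$b = 33$
$o{\left(z \right)} = \frac{33}{z}$
$X{\left(M \right)} = 2 M$
$W \left(X{\left(-19 \right)} + o{\left(-38 \right)}\right) = 64 \left(2 \left(-19\right) + \frac{33}{-38}\right) = 64 \left(-38 + 33 \left(- \frac{1}{38}\right)\right) = 64 \left(-38 - \frac{33}{38}\right) = 64 \left(- \frac{1477}{38}\right) = - \frac{47264}{19}$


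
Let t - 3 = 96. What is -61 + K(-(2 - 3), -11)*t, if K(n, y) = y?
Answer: -1150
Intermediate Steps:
t = 99 (t = 3 + 96 = 99)
-61 + K(-(2 - 3), -11)*t = -61 - 11*99 = -61 - 1089 = -1150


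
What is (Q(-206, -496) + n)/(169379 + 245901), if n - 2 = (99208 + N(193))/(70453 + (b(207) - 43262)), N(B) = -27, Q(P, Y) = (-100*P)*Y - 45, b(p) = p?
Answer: -279942883733/11377841440 ≈ -24.604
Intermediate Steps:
Q(P, Y) = -45 - 100*P*Y (Q(P, Y) = -100*P*Y - 45 = -45 - 100*P*Y)
n = 153977/27398 (n = 2 + (99208 - 27)/(70453 + (207 - 43262)) = 2 + 99181/(70453 - 43055) = 2 + 99181/27398 = 153977/27398 ≈ 5.6200)
(Q(-206, -496) + n)/(169379 + 245901) = ((-45 - 100*(-206)*(-496)) + 153977/27398)/(169379 + 245901) = ((-45 - 10217600) + 153977/27398)/415280 = (-10217645 + 153977/27398)*(1/415280) = -279942883733/27398*1/415280 = -279942883733/11377841440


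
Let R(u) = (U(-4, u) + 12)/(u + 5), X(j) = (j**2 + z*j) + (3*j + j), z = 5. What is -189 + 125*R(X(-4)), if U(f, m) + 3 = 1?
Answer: -817/3 ≈ -272.33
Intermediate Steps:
U(f, m) = -2 (U(f, m) = -3 + 1 = -2)
X(j) = j**2 + 9*j (X(j) = (j**2 + 5*j) + (3*j + j) = (j**2 + 5*j) + 4*j = j**2 + 9*j)
R(u) = 10/(5 + u) (R(u) = (-2 + 12)/(u + 5) = 10/(5 + u))
-189 + 125*R(X(-4)) = -189 + 125*(10/(5 - 4*(9 - 4))) = -189 + 125*(10/(5 - 4*5)) = -189 + 125*(10/(5 - 20)) = -189 + 125*(10/(-15)) = -189 + 125*(10*(-1/15)) = -189 + 125*(-2/3) = -189 - 250/3 = -817/3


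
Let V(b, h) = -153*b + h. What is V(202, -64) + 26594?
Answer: -4376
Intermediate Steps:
V(b, h) = h - 153*b
V(202, -64) + 26594 = (-64 - 153*202) + 26594 = (-64 - 30906) + 26594 = -30970 + 26594 = -4376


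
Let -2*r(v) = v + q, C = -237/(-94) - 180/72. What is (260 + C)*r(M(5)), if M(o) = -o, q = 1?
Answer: 24442/47 ≈ 520.04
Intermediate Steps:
C = 1/47 (C = -237*(-1/94) - 180*1/72 = 237/94 - 5/2 = 1/47 ≈ 0.021277)
r(v) = -½ - v/2 (r(v) = -(v + 1)/2 = -(1 + v)/2 = -½ - v/2)
(260 + C)*r(M(5)) = (260 + 1/47)*(-½ - (-1)*5/2) = 12221*(-½ - ½*(-5))/47 = 12221*(-½ + 5/2)/47 = (12221/47)*2 = 24442/47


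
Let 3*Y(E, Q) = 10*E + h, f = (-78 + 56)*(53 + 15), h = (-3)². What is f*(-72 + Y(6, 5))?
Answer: 73304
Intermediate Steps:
h = 9
f = -1496 (f = -22*68 = -1496)
Y(E, Q) = 3 + 10*E/3 (Y(E, Q) = (10*E + 9)/3 = (9 + 10*E)/3 = 3 + 10*E/3)
f*(-72 + Y(6, 5)) = -1496*(-72 + (3 + (10/3)*6)) = -1496*(-72 + (3 + 20)) = -1496*(-72 + 23) = -1496*(-49) = 73304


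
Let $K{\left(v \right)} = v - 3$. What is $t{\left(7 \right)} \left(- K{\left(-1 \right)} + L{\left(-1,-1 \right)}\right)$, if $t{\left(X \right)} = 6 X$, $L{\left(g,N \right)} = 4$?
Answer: $336$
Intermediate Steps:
$K{\left(v \right)} = -3 + v$ ($K{\left(v \right)} = v - 3 = -3 + v$)
$t{\left(7 \right)} \left(- K{\left(-1 \right)} + L{\left(-1,-1 \right)}\right) = 6 \cdot 7 \left(- (-3 - 1) + 4\right) = 42 \left(\left(-1\right) \left(-4\right) + 4\right) = 42 \left(4 + 4\right) = 42 \cdot 8 = 336$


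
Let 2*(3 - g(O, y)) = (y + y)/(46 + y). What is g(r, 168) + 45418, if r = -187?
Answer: 4859963/107 ≈ 45420.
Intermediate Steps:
g(O, y) = 3 - y/(46 + y) (g(O, y) = 3 - (y + y)/(2*(46 + y)) = 3 - 2*y/(2*(46 + y)) = 3 - y/(46 + y))
g(r, 168) + 45418 = 2*(69 + 168)/(46 + 168) + 45418 = 2*237/214 + 45418 = 2*(1/214)*237 + 45418 = 237/107 + 45418 = 4859963/107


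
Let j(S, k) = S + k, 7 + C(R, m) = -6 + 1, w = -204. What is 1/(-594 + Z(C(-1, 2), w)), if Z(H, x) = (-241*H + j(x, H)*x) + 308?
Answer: 1/46670 ≈ 2.1427e-5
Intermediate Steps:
C(R, m) = -12 (C(R, m) = -7 + (-6 + 1) = -7 - 5 = -12)
Z(H, x) = 308 - 241*H + x*(H + x) (Z(H, x) = (-241*H + (x + H)*x) + 308 = (-241*H + (H + x)*x) + 308 = (-241*H + x*(H + x)) + 308 = 308 - 241*H + x*(H + x))
1/(-594 + Z(C(-1, 2), w)) = 1/(-594 + (308 - 241*(-12) - 204*(-12 - 204))) = 1/(-594 + (308 + 2892 - 204*(-216))) = 1/(-594 + (308 + 2892 + 44064)) = 1/(-594 + 47264) = 1/46670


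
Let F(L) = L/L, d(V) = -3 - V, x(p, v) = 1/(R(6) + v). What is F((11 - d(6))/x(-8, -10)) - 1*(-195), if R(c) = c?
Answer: 196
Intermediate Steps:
x(p, v) = 1/(6 + v)
F(L) = 1
F((11 - d(6))/x(-8, -10)) - 1*(-195) = 1 - 1*(-195) = 1 + 195 = 196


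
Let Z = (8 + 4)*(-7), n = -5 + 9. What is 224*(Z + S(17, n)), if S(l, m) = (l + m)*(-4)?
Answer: -37632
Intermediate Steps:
n = 4
Z = -84 (Z = 12*(-7) = -84)
S(l, m) = -4*l - 4*m
224*(Z + S(17, n)) = 224*(-84 + (-4*17 - 4*4)) = 224*(-84 + (-68 - 16)) = 224*(-84 - 84) = 224*(-168) = -37632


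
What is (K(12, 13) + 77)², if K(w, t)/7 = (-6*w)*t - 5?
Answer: 42380100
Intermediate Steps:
K(w, t) = -35 - 42*t*w (K(w, t) = 7*((-6*w)*t - 5) = 7*(-6*t*w - 5) = 7*(-5 - 6*t*w) = -35 - 42*t*w)
(K(12, 13) + 77)² = ((-35 - 42*13*12) + 77)² = ((-35 - 6552) + 77)² = (-6587 + 77)² = (-6510)² = 42380100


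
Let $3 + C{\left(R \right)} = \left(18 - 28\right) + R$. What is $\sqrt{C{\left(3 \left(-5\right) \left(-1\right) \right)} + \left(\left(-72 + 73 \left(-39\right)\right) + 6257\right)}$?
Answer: $2 \sqrt{835} \approx 57.793$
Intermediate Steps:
$C{\left(R \right)} = -13 + R$ ($C{\left(R \right)} = -3 + \left(\left(18 - 28\right) + R\right) = -3 + \left(-10 + R\right) = -13 + R$)
$\sqrt{C{\left(3 \left(-5\right) \left(-1\right) \right)} + \left(\left(-72 + 73 \left(-39\right)\right) + 6257\right)} = \sqrt{\left(-13 + 3 \left(-5\right) \left(-1\right)\right) + \left(\left(-72 + 73 \left(-39\right)\right) + 6257\right)} = \sqrt{\left(-13 - -15\right) + \left(\left(-72 - 2847\right) + 6257\right)} = \sqrt{\left(-13 + 15\right) + \left(-2919 + 6257\right)} = \sqrt{2 + 3338} = \sqrt{3340} = 2 \sqrt{835}$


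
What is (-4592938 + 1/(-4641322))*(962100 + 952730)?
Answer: -20409506785359784355/2320661 ≈ -8.7947e+12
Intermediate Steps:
(-4592938 + 1/(-4641322))*(962100 + 952730) = (-4592938 - 1/4641322)*1914830 = -21317304184037/4641322*1914830 = -20409506785359784355/2320661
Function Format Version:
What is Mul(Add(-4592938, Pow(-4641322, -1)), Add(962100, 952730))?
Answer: Rational(-20409506785359784355, 2320661) ≈ -8.7947e+12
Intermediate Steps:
Mul(Add(-4592938, Pow(-4641322, -1)), Add(962100, 952730)) = Mul(Add(-4592938, Rational(-1, 4641322)), 1914830) = Mul(Rational(-21317304184037, 4641322), 1914830) = Rational(-20409506785359784355, 2320661)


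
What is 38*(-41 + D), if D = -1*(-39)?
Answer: -76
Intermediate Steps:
D = 39
38*(-41 + D) = 38*(-41 + 39) = 38*(-2) = -76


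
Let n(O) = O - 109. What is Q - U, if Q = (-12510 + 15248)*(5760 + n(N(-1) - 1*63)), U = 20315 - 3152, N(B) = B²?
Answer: 15285519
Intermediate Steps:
n(O) = -109 + O
U = 17163
Q = 15302682 (Q = (-12510 + 15248)*(5760 + (-109 + ((-1)² - 1*63))) = 2738*(5760 + (-109 + (1 - 63))) = 2738*(5760 + (-109 - 62)) = 2738*(5760 - 171) = 2738*5589 = 15302682)
Q - U = 15302682 - 1*17163 = 15302682 - 17163 = 15285519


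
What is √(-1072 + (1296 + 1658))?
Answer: √1882 ≈ 43.382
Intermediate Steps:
√(-1072 + (1296 + 1658)) = √(-1072 + 2954) = √1882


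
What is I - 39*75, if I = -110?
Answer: -3035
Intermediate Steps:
I - 39*75 = -110 - 39*75 = -110 - 2925 = -3035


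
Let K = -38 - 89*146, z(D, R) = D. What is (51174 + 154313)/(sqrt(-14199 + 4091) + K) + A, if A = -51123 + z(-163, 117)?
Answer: -2178313193584/42460783 - 3904253*I*sqrt(7)/84921566 ≈ -51302.0 - 0.12164*I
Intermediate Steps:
K = -13032 (K = -38 - 12994 = -13032)
A = -51286 (A = -51123 - 163 = -51286)
(51174 + 154313)/(sqrt(-14199 + 4091) + K) + A = (51174 + 154313)/(sqrt(-14199 + 4091) - 13032) - 51286 = 205487/(sqrt(-10108) - 13032) - 51286 = 205487/(38*I*sqrt(7) - 13032) - 51286 = 205487/(-13032 + 38*I*sqrt(7)) - 51286 = -51286 + 205487/(-13032 + 38*I*sqrt(7))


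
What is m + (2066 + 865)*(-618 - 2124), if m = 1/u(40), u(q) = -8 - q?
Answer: -385766497/48 ≈ -8.0368e+6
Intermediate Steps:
m = -1/48 (m = 1/(-8 - 1*40) = 1/(-8 - 40) = 1/(-48) = -1/48 ≈ -0.020833)
m + (2066 + 865)*(-618 - 2124) = -1/48 + (2066 + 865)*(-618 - 2124) = -1/48 + 2931*(-2742) = -1/48 - 8036802 = -385766497/48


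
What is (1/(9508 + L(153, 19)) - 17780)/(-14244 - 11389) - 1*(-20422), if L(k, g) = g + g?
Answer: 4997282372675/244692618 ≈ 20423.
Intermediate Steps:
L(k, g) = 2*g
(1/(9508 + L(153, 19)) - 17780)/(-14244 - 11389) - 1*(-20422) = (1/(9508 + 2*19) - 17780)/(-14244 - 11389) - 1*(-20422) = (1/(9508 + 38) - 17780)/(-25633) + 20422 = (1/9546 - 17780)*(-1/25633) + 20422 = -169727879/9546*(-1/25633) + 20422 = 169727879/244692618 + 20422 = 4997282372675/244692618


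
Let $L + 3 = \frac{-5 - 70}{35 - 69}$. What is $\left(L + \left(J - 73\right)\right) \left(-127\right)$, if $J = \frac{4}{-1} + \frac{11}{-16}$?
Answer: $\frac{2711069}{272} \approx 9967.2$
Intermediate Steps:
$L = - \frac{27}{34}$ ($L = -3 + \frac{-5 - 70}{35 - 69} = -3 - \frac{75}{-34} = -3 - - \frac{75}{34} = -3 + \frac{75}{34} = - \frac{27}{34} \approx -0.79412$)
$J = - \frac{75}{16}$ ($J = 4 \left(-1\right) + 11 \left(- \frac{1}{16}\right) = -4 - \frac{11}{16} = - \frac{75}{16} \approx -4.6875$)
$\left(L + \left(J - 73\right)\right) \left(-127\right) = \left(- \frac{27}{34} - \frac{1243}{16}\right) \left(-127\right) = \left(- \frac{21347}{272}\right) \left(-127\right) = \frac{2711069}{272}$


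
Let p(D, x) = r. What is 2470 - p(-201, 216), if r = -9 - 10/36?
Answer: 44627/18 ≈ 2479.3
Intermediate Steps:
r = -167/18 (r = -9 - 10/36 = -9 - 1*5/18 = -9 - 5/18 = -167/18 ≈ -9.2778)
p(D, x) = -167/18
2470 - p(-201, 216) = 2470 - 1*(-167/18) = 2470 + 167/18 = 44627/18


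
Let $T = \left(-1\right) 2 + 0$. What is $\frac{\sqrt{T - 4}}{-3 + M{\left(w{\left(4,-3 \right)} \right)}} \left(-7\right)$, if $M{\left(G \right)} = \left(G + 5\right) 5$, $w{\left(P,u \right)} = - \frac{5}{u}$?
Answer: $- \frac{3 i \sqrt{6}}{13} \approx - 0.56527 i$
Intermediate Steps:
$M{\left(G \right)} = 25 + 5 G$ ($M{\left(G \right)} = \left(5 + G\right) 5 = 25 + 5 G$)
$T = -2$ ($T = -2 + 0 = -2$)
$\frac{\sqrt{T - 4}}{-3 + M{\left(w{\left(4,-3 \right)} \right)}} \left(-7\right) = \frac{\sqrt{-2 - 4}}{-3 + \left(25 + 5 \left(- \frac{5}{-3}\right)\right)} \left(-7\right) = \frac{\sqrt{-6}}{-3 + \left(25 + 5 \left(\left(-5\right) \left(- \frac{1}{3}\right)\right)\right)} \left(-7\right) = \frac{i \sqrt{6}}{-3 + \left(25 + 5 \cdot \frac{5}{3}\right)} \left(-7\right) = \frac{i \sqrt{6}}{-3 + \left(25 + \frac{25}{3}\right)} \left(-7\right) = \frac{i \sqrt{6}}{-3 + \frac{100}{3}} \left(-7\right) = \frac{i \sqrt{6}}{\frac{91}{3}} \left(-7\right) = i \sqrt{6} \cdot \frac{3}{91} \left(-7\right) = \frac{3 i \sqrt{6}}{91} \left(-7\right) = - \frac{3 i \sqrt{6}}{13}$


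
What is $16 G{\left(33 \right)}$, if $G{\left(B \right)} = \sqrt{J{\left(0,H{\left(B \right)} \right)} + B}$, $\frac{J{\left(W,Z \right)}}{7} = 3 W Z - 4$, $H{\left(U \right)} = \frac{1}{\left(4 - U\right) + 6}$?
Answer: $16 \sqrt{5} \approx 35.777$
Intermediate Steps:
$H{\left(U \right)} = \frac{1}{10 - U}$
$J{\left(W,Z \right)} = -28 + 21 W Z$ ($J{\left(W,Z \right)} = 7 \left(3 W Z - 4\right) = 7 \left(-4 + 3 W Z\right) = -28 + 21 W Z$)
$G{\left(B \right)} = \sqrt{-28 + B}$ ($G{\left(B \right)} = \sqrt{\left(-28 + 21 \cdot 0 \left(- \frac{1}{-10 + B}\right)\right) + B} = \sqrt{\left(-28 + 0\right) + B} = \sqrt{-28 + B}$)
$16 G{\left(33 \right)} = 16 \sqrt{-28 + 33} = 16 \sqrt{5}$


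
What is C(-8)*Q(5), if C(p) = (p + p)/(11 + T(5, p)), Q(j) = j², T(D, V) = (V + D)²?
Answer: -20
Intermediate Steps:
T(D, V) = (D + V)²
C(p) = 2*p/(11 + (5 + p)²) (C(p) = (p + p)/(11 + (5 + p)²) = (2*p)/(11 + (5 + p)²) = 2*p/(11 + (5 + p)²))
C(-8)*Q(5) = (2*(-8)/(11 + (5 - 8)²))*5² = (2*(-8)/(11 + (-3)²))*25 = (2*(-8)/(11 + 9))*25 = (2*(-8)/20)*25 = (2*(-8)*(1/20))*25 = -⅘*25 = -20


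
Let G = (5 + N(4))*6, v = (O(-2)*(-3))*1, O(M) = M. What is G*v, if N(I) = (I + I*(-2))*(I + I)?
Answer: -972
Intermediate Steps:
N(I) = -2*I**2 (N(I) = (I - 2*I)*(2*I) = (-I)*(2*I) = -2*I**2)
v = 6 (v = -2*(-3)*1 = 6*1 = 6)
G = -162 (G = (5 - 2*4**2)*6 = (5 - 2*16)*6 = (5 - 32)*6 = -27*6 = -162)
G*v = -162*6 = -972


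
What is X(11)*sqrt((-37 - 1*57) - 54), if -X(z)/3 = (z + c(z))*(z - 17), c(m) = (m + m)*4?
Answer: 3564*I*sqrt(37) ≈ 21679.0*I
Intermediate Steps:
c(m) = 8*m (c(m) = (2*m)*4 = 8*m)
X(z) = -27*z*(-17 + z) (X(z) = -3*(z + 8*z)*(z - 17) = -3*9*z*(-17 + z) = -27*z*(-17 + z))
X(11)*sqrt((-37 - 1*57) - 54) = (27*11*(17 - 1*11))*sqrt((-37 - 1*57) - 54) = (27*11*(17 - 11))*sqrt((-37 - 57) - 54) = (27*11*6)*sqrt(-94 - 54) = 1782*sqrt(-148) = 1782*(2*I*sqrt(37)) = 3564*I*sqrt(37)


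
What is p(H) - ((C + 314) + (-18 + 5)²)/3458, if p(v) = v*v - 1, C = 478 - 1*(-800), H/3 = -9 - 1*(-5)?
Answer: 492733/3458 ≈ 142.49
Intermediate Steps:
H = -12 (H = 3*(-9 - 1*(-5)) = 3*(-9 + 5) = 3*(-4) = -12)
C = 1278 (C = 478 + 800 = 1278)
p(v) = -1 + v² (p(v) = v² - 1 = -1 + v²)
p(H) - ((C + 314) + (-18 + 5)²)/3458 = (-1 + (-12)²) - ((1278 + 314) + (-18 + 5)²)/3458 = (-1 + 144) - (1592 + (-13)²)/3458 = 143 - (1592 + 169)/3458 = 143 - 1761/3458 = 492733/3458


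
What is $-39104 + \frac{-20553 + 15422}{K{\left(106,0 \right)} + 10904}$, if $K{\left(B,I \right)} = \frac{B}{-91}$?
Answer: $- \frac{38797813353}{992158} \approx -39105.0$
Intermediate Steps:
$K{\left(B,I \right)} = - \frac{B}{91}$ ($K{\left(B,I \right)} = B \left(- \frac{1}{91}\right) = - \frac{B}{91}$)
$-39104 + \frac{-20553 + 15422}{K{\left(106,0 \right)} + 10904} = -39104 + \frac{-20553 + 15422}{\left(- \frac{1}{91}\right) 106 + 10904} = -39104 - \frac{5131}{- \frac{106}{91} + 10904} = -39104 - \frac{5131}{\frac{992158}{91}} = -39104 - \frac{466921}{992158} = - \frac{38797813353}{992158}$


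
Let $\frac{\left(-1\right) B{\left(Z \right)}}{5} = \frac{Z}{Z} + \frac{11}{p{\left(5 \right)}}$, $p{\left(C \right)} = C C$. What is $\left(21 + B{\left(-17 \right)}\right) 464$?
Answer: $\frac{32016}{5} \approx 6403.2$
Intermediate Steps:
$p{\left(C \right)} = C^{2}$
$B{\left(Z \right)} = - \frac{36}{5}$ ($B{\left(Z \right)} = - 5 \left(\frac{Z}{Z} + \frac{11}{5^{2}}\right) = - 5 \left(1 + \frac{11}{25}\right) = \left(-5\right) \frac{36}{25} = - \frac{36}{5}$)
$\left(21 + B{\left(-17 \right)}\right) 464 = \left(21 - \frac{36}{5}\right) 464 = \frac{69}{5} \cdot 464 = \frac{32016}{5}$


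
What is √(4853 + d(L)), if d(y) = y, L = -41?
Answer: 2*√1203 ≈ 69.369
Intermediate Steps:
√(4853 + d(L)) = √(4853 - 41) = √4812 = 2*√1203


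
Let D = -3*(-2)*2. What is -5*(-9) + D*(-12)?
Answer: -99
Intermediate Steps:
D = 12 (D = 6*2 = 12)
-5*(-9) + D*(-12) = -5*(-9) + 12*(-12) = 45 - 144 = -99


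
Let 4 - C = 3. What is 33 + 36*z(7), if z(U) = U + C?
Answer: 321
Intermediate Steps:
C = 1 (C = 4 - 1*3 = 4 - 3 = 1)
z(U) = 1 + U (z(U) = U + 1 = 1 + U)
33 + 36*z(7) = 33 + 36*(1 + 7) = 33 + 36*8 = 33 + 288 = 321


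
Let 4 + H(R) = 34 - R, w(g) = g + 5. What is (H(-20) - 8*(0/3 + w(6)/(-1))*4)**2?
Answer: 161604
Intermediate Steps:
w(g) = 5 + g
H(R) = 30 - R (H(R) = -4 + (34 - R) = 30 - R)
(H(-20) - 8*(0/3 + w(6)/(-1))*4)**2 = ((30 - 1*(-20)) - 8*(0/3 + (5 + 6)/(-1))*4)**2 = ((30 + 20) - 8*(0*(1/3) + 11*(-1))*4)**2 = (50 - 8*(0 - 11)*4)**2 = (50 - 8*(-11)*4)**2 = (50 + 88*4)**2 = (50 + 352)**2 = 402**2 = 161604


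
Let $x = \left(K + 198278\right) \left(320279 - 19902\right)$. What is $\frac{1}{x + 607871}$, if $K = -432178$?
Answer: $- \frac{1}{70257572429} \approx -1.4233 \cdot 10^{-11}$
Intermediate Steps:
$x = -70258180300$ ($x = \left(-432178 + 198278\right) \left(320279 - 19902\right) = \left(-233900\right) 300377 = -70258180300$)
$\frac{1}{x + 607871} = \frac{1}{-70258180300 + 607871} = \frac{1}{-70257572429} = - \frac{1}{70257572429}$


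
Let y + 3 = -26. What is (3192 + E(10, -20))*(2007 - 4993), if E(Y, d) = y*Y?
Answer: -8665372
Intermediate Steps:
y = -29 (y = -3 - 26 = -29)
E(Y, d) = -29*Y
(3192 + E(10, -20))*(2007 - 4993) = (3192 - 29*10)*(2007 - 4993) = (3192 - 290)*(-2986) = 2902*(-2986) = -8665372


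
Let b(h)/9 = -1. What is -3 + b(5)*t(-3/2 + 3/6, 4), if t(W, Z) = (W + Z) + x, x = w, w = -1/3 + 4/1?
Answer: -63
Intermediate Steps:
w = 11/3 (w = -1*1/3 + 4*1 = -1/3 + 4 = 11/3 ≈ 3.6667)
b(h) = -9 (b(h) = 9*(-1) = -9)
x = 11/3 ≈ 3.6667
t(W, Z) = 11/3 + W + Z (t(W, Z) = (W + Z) + 11/3 = 11/3 + W + Z)
-3 + b(5)*t(-3/2 + 3/6, 4) = -3 - 9*(11/3 + (-3/2 + 3/6) + 4) = -3 - 9*(11/3 + (-3*1/2 + 3*(1/6)) + 4) = -3 - 9*(11/3 + (-3/2 + 1/2) + 4) = -3 - 9*(11/3 - 1 + 4) = -3 - 9*20/3 = -3 - 60 = -63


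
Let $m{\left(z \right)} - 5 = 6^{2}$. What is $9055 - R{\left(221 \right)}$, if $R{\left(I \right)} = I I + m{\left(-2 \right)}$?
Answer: $-39827$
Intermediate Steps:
$m{\left(z \right)} = 41$ ($m{\left(z \right)} = 5 + 6^{2} = 5 + 36 = 41$)
$R{\left(I \right)} = 41 + I^{2}$ ($R{\left(I \right)} = I I + 41 = I^{2} + 41 = 41 + I^{2}$)
$9055 - R{\left(221 \right)} = 9055 - \left(41 + 221^{2}\right) = 9055 - \left(41 + 48841\right) = 9055 - 48882 = -39827$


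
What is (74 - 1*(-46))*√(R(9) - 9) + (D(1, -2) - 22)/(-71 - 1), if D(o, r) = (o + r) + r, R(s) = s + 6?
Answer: 25/72 + 120*√6 ≈ 294.29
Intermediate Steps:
R(s) = 6 + s
D(o, r) = o + 2*r
(74 - 1*(-46))*√(R(9) - 9) + (D(1, -2) - 22)/(-71 - 1) = (74 - 1*(-46))*√((6 + 9) - 9) + ((1 + 2*(-2)) - 22)/(-71 - 1) = (74 + 46)*√(15 - 9) + ((1 - 4) - 22)/(-72) = 120*√6 + (-3 - 22)*(-1/72) = 120*√6 - 25*(-1/72) = 120*√6 + 25/72 = 25/72 + 120*√6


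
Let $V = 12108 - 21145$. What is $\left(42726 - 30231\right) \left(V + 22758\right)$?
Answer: $171443895$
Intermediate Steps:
$V = -9037$
$\left(42726 - 30231\right) \left(V + 22758\right) = \left(42726 - 30231\right) \left(-9037 + 22758\right) = 12495 \cdot 13721 = 171443895$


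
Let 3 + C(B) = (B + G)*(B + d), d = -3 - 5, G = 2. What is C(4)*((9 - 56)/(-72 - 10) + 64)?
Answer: -142965/82 ≈ -1743.5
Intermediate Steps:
d = -8
C(B) = -3 + (-8 + B)*(2 + B) (C(B) = -3 + (B + 2)*(B - 8) = -3 + (2 + B)*(-8 + B) = -3 + (-8 + B)*(2 + B))
C(4)*((9 - 56)/(-72 - 10) + 64) = (-19 + 4² - 6*4)*((9 - 56)/(-72 - 10) + 64) = (-19 + 16 - 24)*(-47/(-82) + 64) = -27*(-47*(-1/82) + 64) = -27*(47/82 + 64) = -27*5295/82 = -142965/82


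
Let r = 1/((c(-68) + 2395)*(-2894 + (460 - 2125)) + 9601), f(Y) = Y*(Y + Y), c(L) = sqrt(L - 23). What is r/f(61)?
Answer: I/(7442*(-10909204*I + 4559*sqrt(91))) ≈ -1.2317e-11 + 4.9103e-14*I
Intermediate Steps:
c(L) = sqrt(-23 + L)
f(Y) = 2*Y**2 (f(Y) = Y*(2*Y) = 2*Y**2)
r = 1/(-10909204 - 4559*I*sqrt(91)) (r = 1/((sqrt(-23 - 68) + 2395)*(-2894 + (460 - 2125)) + 9601) = 1/((sqrt(-91) + 2395)*(-2894 - 1665) + 9601) = 1/((I*sqrt(91) + 2395)*(-4559) + 9601) = 1/((2395 + I*sqrt(91))*(-4559) + 9601) = 1/((-10918805 - 4559*I*sqrt(91)) + 9601) = 1/(-10909204 - 4559*I*sqrt(91)) ≈ -9.1664e-8 + 3.654e-10*I)
r/f(61) = (I/(-10909204*I + 4559*sqrt(91)))/((2*61**2)) = (I/(-10909204*I + 4559*sqrt(91)))/((2*3721)) = (I/(-10909204*I + 4559*sqrt(91)))/7442 = (I/(-10909204*I + 4559*sqrt(91)))*(1/7442) = I/(7442*(-10909204*I + 4559*sqrt(91)))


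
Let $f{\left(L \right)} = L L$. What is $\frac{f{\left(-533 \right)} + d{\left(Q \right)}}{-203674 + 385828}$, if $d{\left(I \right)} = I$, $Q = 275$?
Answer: $\frac{47394}{30359} \approx 1.5611$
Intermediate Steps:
$f{\left(L \right)} = L^{2}$
$\frac{f{\left(-533 \right)} + d{\left(Q \right)}}{-203674 + 385828} = \frac{\left(-533\right)^{2} + 275}{-203674 + 385828} = \frac{284089 + 275}{182154} = 284364 \cdot \frac{1}{182154} = \frac{47394}{30359}$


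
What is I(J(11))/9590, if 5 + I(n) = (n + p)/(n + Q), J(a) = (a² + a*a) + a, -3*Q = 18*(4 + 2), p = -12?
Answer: -422/1040515 ≈ -0.00040557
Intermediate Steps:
Q = -36 (Q = -6*(4 + 2) = -6*6 = -⅓*108 = -36)
J(a) = a + 2*a² (J(a) = (a² + a²) + a = 2*a² + a = a + 2*a²)
I(n) = -5 + (-12 + n)/(-36 + n) (I(n) = -5 + (n - 12)/(n - 36) = -5 + (-12 + n)/(-36 + n))
I(J(11))/9590 = (4*(42 - 11*(1 + 2*11))/(-36 + 11*(1 + 2*11)))/9590 = (4*(42 - 11*(1 + 22))/(-36 + 11*(1 + 22)))*(1/9590) = (4*(42 - 11*23)/(-36 + 11*23))*(1/9590) = (4*(42 - 1*253)/(-36 + 253))*(1/9590) = (4*(42 - 253)/217)*(1/9590) = (4*(1/217)*(-211))*(1/9590) = -844/217*1/9590 = -422/1040515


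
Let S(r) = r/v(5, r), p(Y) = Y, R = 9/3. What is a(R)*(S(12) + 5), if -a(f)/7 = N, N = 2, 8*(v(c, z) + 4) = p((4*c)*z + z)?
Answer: -4186/55 ≈ -76.109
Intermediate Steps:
R = 3 (R = 9*(⅓) = 3)
v(c, z) = -4 + z/8 + c*z/2 (v(c, z) = -4 + ((4*c)*z + z)/8 = -4 + (4*c*z + z)/8 = -4 + (z + 4*c*z)/8 = -4 + (z/8 + c*z/2) = -4 + z/8 + c*z/2)
a(f) = -14 (a(f) = -7*2 = -14)
S(r) = r/(-4 + 21*r/8) (S(r) = r/(-4 + r*(1 + 4*5)/8) = r/(-4 + r*(1 + 20)/8) = r/(-4 + (⅛)*r*21) = r/(-4 + 21*r/8))
a(R)*(S(12) + 5) = -14*(8*12/(-32 + 21*12) + 5) = -14*(8*12/(-32 + 252) + 5) = -14*(8*12/220 + 5) = -14*(8*12*(1/220) + 5) = -14*(24/55 + 5) = -14*299/55 = -4186/55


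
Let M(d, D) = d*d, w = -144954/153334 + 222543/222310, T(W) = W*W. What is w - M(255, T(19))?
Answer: -1108274796726939/17043840770 ≈ -65025.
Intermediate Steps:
T(W) = W²
w = 949342311/17043840770 (w = -144954*1/153334 + 222543*(1/222310) = -72477/76667 + 222543/222310 = 949342311/17043840770 ≈ 0.055700)
M(d, D) = d²
w - M(255, T(19)) = 949342311/17043840770 - 1*255² = 949342311/17043840770 - 1*65025 = 949342311/17043840770 - 65025 = -1108274796726939/17043840770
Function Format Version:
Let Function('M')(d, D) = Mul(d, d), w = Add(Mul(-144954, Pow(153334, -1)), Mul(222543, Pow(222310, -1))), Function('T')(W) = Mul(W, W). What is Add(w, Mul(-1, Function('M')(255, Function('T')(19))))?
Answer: Rational(-1108274796726939, 17043840770) ≈ -65025.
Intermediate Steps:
Function('T')(W) = Pow(W, 2)
w = Rational(949342311, 17043840770) (w = Add(Mul(-144954, Rational(1, 153334)), Mul(222543, Rational(1, 222310))) = Add(Rational(-72477, 76667), Rational(222543, 222310)) = Rational(949342311, 17043840770) ≈ 0.055700)
Function('M')(d, D) = Pow(d, 2)
Add(w, Mul(-1, Function('M')(255, Function('T')(19)))) = Add(Rational(949342311, 17043840770), Mul(-1, Pow(255, 2))) = Add(Rational(949342311, 17043840770), Mul(-1, 65025)) = Add(Rational(949342311, 17043840770), -65025) = Rational(-1108274796726939, 17043840770)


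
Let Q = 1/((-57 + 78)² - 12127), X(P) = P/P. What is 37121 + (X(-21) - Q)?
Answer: 433807693/11686 ≈ 37122.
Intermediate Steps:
X(P) = 1
Q = -1/11686 (Q = 1/(21² - 12127) = 1/(441 - 12127) = 1/(-11686) = -1/11686 ≈ -8.5572e-5)
37121 + (X(-21) - Q) = 37121 + (1 - 1*(-1/11686)) = 37121 + (1 + 1/11686) = 37121 + 11687/11686 = 433807693/11686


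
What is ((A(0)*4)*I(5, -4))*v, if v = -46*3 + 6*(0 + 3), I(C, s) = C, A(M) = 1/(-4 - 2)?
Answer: 400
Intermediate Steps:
A(M) = -1/6 (A(M) = 1/(-6) = -1/6)
v = -120 (v = -138 + 6*3 = -138 + 18 = -120)
((A(0)*4)*I(5, -4))*v = (-1/6*4*5)*(-120) = -2/3*5*(-120) = -10/3*(-120) = 400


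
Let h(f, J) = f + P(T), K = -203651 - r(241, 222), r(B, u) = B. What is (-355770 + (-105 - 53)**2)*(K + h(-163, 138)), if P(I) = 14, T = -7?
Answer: 67497987046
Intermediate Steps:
K = -203892 (K = -203651 - 1*241 = -203651 - 241 = -203892)
h(f, J) = 14 + f (h(f, J) = f + 14 = 14 + f)
(-355770 + (-105 - 53)**2)*(K + h(-163, 138)) = (-355770 + (-105 - 53)**2)*(-203892 + (14 - 163)) = (-355770 + (-158)**2)*(-203892 - 149) = (-355770 + 24964)*(-204041) = -330806*(-204041) = 67497987046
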